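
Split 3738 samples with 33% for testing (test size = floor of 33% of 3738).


Test = ⌊3738·33/100⌋ = 1233
Train = 3738 - 1233 = 2505

Train: 2505, Test: 1233


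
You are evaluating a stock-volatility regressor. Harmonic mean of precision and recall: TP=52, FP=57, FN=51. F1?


Precision = 52/109 = 0.4771
Recall = 52/103 = 0.5049
F1 = 2·P·R/(P+R) = 2·TP/(2·TP+FP+FN) = 104/(104+57+51) = 104/212 = 0.4906

0.4906


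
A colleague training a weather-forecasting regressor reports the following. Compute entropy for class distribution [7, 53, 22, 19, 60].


Probabilities: [7/161, 53/161, 22/161, 19/161, 60/161] ≈ [0.0435, 0.3292, 0.1366, 0.118, 0.3727]
H = -((7/161)·log₂(7/161) + (53/161)·log₂(53/161) + (22/161)·log₂(22/161) + (19/161)·log₂(19/161) + (60/161)·log₂(60/161))
  = 2.0113 bits

2.0113 bits


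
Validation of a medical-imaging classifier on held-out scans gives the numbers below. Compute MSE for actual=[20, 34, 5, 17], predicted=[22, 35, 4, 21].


Squared errors: (20-22)²=4, (34-35)²=1, (5-4)²=1, (17-21)²=16
Sum = 22
MSE = 22/4 = 11/2

11/2


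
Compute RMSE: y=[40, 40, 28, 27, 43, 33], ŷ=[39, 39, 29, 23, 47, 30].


MSE = 44/6 = 7.3333
RMSE = √(44/6) = 2.708

2.708


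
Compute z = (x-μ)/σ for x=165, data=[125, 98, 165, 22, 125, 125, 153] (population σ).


μ = 116.1429, σ = 43.3801
z = (165 - 116.1429)/43.3801 = 1.1263

1.1263


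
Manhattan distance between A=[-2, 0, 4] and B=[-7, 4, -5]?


d = |-2+ 7| + |0-4| + |4+ 5|
  = 5 + 4 + 9
  = 18

18


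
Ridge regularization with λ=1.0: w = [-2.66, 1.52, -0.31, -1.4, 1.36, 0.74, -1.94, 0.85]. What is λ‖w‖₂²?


‖w‖₂² = (-2.66)² + (1.52)² + (-0.31)² + (-1.4)² + (1.36)² + (0.74)² + (-1.94)² + (0.85)²
     = 7.0756 + 2.3104 + 0.0961 + 1.96 + 1.8496 + 0.5476 + 3.7636 + 0.7225
     = 18.3254
λ·‖w‖₂² = 1.0·18.3254 = 18.3254

18.3254


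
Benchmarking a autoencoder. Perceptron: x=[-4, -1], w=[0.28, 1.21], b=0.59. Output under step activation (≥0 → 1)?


z = (-4)·(0.28) + (-1)·(1.21) + 0.59
  = -1.74
step(z) = 0 (z<0)

0


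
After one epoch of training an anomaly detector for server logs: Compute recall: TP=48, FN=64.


Recall = TP/(TP+FN)
= 48/(48+64)
= 48/112 = 42.86%

42.86%


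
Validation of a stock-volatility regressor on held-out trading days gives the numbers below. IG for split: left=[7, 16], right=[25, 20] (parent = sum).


Parent = [32, 36], H_parent = 0.9975
H_left = 0.8865 (n=23), H_right = 0.9911 (n=45)
H_children = (23/68)·0.8865 + (45/68)·0.9911 = 0.9557
IG = 0.9975 - 0.9557 = 0.0418

0.0418


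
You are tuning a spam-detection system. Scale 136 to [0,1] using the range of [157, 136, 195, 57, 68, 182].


min=57, max=195
(136-57)/(195-57) = 79/138 = 0.5725

0.5725


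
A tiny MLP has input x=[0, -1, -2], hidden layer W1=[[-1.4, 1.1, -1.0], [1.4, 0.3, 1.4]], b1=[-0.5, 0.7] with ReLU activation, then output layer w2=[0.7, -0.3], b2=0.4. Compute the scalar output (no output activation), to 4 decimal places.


z1[0] = (-1.4)·(0) + (1.1)·(-1) + (-1.0)·(-2) - 0.5 = 0.4
z1[1] = (1.4)·(0) + (0.3)·(-1) + (1.4)·(-2) + 0.7 = -2.4
h = ReLU(z1) = [0.4, 0.0]
output = (0.7)·(0.4) + (-0.3)·(0.0) + 0.4 = 0.68

0.68


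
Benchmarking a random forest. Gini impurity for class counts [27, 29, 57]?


Probabilities: [27/113, 29/113, 57/113] ≈ [0.2389, 0.2566, 0.5044]
Σpᵢ² = (729 + 841 + 3249)/113² = 4819/12769
Gini = 1 - Σpᵢ² = 1 - 4819/12769 = 0.6226

0.6226


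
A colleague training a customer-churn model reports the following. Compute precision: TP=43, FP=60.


Precision = TP/(TP+FP)
= 43/(43+60)
= 43/103 = 41.75%

41.75%


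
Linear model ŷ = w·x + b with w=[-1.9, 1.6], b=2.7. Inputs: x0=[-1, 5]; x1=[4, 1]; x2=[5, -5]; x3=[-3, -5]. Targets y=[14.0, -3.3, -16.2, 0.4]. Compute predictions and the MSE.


ŷ0 = (-1.9)·(-1) + (1.6)·(5) + 2.7 = 12.6
ŷ1 = (-1.9)·(4) + (1.6)·(1) + 2.7 = -3.3
ŷ2 = (-1.9)·(5) + (1.6)·(-5) + 2.7 = -14.8
ŷ3 = (-1.9)·(-3) + (1.6)·(-5) + 2.7 = 0.4
errors² = [1.96, 0.0, 1.96, 0.0]
MSE = 3.9200/4 = 0.98

0.98


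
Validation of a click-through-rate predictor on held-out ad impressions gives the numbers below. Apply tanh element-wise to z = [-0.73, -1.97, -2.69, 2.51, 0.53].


tanh(-0.73) = -0.6231
tanh(-1.97) = -0.9618
tanh(-2.69) = -0.9908
tanh(2.51) = 0.9869
tanh(0.53) = 0.4854
result = [-0.6231, -0.9618, -0.9908, 0.9869, 0.4854]

[-0.6231, -0.9618, -0.9908, 0.9869, 0.4854]


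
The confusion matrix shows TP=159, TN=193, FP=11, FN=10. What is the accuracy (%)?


Accuracy = (TP+TN)/(TP+TN+FP+FN)
= (159+193)/(373)
= 352/373 = 94.37%

94.37%


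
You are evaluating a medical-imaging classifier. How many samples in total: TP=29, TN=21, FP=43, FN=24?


Total = TP + TN + FP + FN
= 29 + 21 + 43 + 24
= 117
(Predicted positive: 72, predicted negative: 45)

117


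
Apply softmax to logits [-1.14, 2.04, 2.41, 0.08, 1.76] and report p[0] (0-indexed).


Exponentials: e^-1.14=0.3198, e^2.04=7.6906, e^2.41=11.134, e^0.08=1.0833, e^1.76=5.8124
Sum = 26.0401
Softmax = [0.0123, 0.2953, 0.4276, 0.0416, 0.2232]
p[0] = 0.3198/26.0401 = 0.0123

0.0123


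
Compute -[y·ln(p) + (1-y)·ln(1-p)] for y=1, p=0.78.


BCE = -[y·ln(p) + (1-y)·ln(1-p)]
= -1·ln(0.78) - 0
= -ln(0.78) = 0.2485

0.2485


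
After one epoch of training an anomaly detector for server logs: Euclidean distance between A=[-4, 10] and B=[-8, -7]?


d = √((-4+ 8)² + (10+ 7)²)
  = √(16 + 289)
  = √305 = 17.4642

17.4642


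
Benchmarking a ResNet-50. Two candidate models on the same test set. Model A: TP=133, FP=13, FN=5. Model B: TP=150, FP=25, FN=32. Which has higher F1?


Model A: P=133/146=0.911, R=133/138=0.9638, F1=2PR/(P+R)=2TP/(2TP+FP+FN)=266/284=0.9366
Model B: P=150/175=0.8571, R=150/182=0.8242, F1=2PR/(P+R)=2TP/(2TP+FP+FN)=300/357=0.8403
0.9366 > 0.8403 → Model A

Model A


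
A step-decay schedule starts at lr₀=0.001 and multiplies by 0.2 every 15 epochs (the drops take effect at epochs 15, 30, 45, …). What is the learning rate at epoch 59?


n_drops = ⌊59/15⌋ = 3
lr = 0.001·0.2^3 = 0.001·0.008 = 0.000008

0.000008


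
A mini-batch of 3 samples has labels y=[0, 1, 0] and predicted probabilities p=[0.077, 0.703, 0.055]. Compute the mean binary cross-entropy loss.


L[0] = -ln(1-0.077) = -ln(0.923) = 0.0801
L[1] = -ln(0.703) = 0.3524
L[2] = -ln(1-0.055) = -ln(0.945) = 0.0566
mean = (0.0801 + 0.3524 + 0.0566)/3 = 0.163

0.163


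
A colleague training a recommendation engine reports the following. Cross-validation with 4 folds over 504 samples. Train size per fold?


Fold size = 504/4 = 126
Training per fold = 504 - 126 = 378

378


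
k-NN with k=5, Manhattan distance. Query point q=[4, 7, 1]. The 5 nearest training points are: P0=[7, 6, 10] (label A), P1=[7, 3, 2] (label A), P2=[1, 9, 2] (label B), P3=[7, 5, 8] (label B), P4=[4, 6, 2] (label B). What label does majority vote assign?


d(q,P0) = 13  (label A)
d(q,P1) = 8  (label A)
d(q,P2) = 6  (label B)
d(q,P3) = 12  (label B)
d(q,P4) = 2  (label B)
Votes: A=2, B=3
Majority → B

B


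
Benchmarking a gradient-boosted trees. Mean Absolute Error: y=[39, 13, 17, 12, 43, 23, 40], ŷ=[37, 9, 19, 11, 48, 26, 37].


Absolute errors: |39-37|=2, |13-9|=4, |17-19|=2, |12-11|=1, |43-48|=5, |23-26|=3, |40-37|=3
Sum = 20
MAE = 20/7 = 20/7

20/7


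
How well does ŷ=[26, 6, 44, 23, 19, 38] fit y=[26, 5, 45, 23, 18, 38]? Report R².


ȳ = 25.8333
SS_res = Σ(y-ŷ)² = 3
SS_tot = Σ(y-ȳ)² = 1018.83
R² = 1 - SS_res/SS_tot = 1 - 0.0029 = 0.9971

0.9971


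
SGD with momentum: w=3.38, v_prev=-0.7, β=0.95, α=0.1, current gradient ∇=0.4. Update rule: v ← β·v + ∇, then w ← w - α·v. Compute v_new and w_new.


v_new = 0.95·-0.7 + 0.4 = -0.665 + 0.4 = -0.265
w_new = 3.38 - 0.1·-0.265 = 3.38 + 0.0265 = 3.4065

v_new=-0.265, w_new=3.4065


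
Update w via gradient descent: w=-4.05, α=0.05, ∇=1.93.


w_new = w - α·∇
= -4.05 - 0.05·1.93
= -4.05 - 0.0965
= -4.1465

-4.1465


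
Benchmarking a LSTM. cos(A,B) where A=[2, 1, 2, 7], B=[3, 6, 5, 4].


A·B = 2·3 + 1·6 + 2·5 + 7·4 = 50
‖A‖ = √58 = 7.6158, ‖B‖ = √86 = 9.2736
cos = 50/(√58·√86) = 50/√4988 = 0.708

0.708


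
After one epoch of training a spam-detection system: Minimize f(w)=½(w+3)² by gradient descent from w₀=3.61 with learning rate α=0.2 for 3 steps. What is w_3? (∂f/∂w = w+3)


step 1: grad = 3.61+3 = 6.61; w = 3.61 - 0.2·(6.61) = 2.288
step 2: grad = 2.288+3 = 5.288; w = 2.288 - 0.2·(5.288) = 1.2304
step 3: grad = 1.2304+3 = 4.2304; w = 1.2304 - 0.2·(4.2304) = 0.38432

0.38432


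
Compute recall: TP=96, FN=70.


Recall = TP/(TP+FN)
= 96/(96+70)
= 96/166 = 57.83%

57.83%


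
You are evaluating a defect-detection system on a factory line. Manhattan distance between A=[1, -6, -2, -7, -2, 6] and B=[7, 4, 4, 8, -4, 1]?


d = |1-7| + |-6-4| + |-2-4| + |-7-8| + |-2+ 4| + |6-1|
  = 6 + 10 + 6 + 15 + 2 + 5
  = 44

44


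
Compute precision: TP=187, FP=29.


Precision = TP/(TP+FP)
= 187/(187+29)
= 187/216 = 86.57%

86.57%


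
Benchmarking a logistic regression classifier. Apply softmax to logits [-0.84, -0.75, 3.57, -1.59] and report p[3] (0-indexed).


Exponentials: e^-0.84=0.4317, e^-0.75=0.4724, e^3.57=35.5166, e^-1.59=0.2039
Sum = 36.6246
Softmax = [0.0118, 0.0129, 0.9697, 0.0056]
p[3] = 0.2039/36.6246 = 0.0056

0.0056


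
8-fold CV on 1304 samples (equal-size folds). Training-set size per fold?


Fold size = 1304/8 = 163
Training per fold = 1304 - 163 = 1141

1141


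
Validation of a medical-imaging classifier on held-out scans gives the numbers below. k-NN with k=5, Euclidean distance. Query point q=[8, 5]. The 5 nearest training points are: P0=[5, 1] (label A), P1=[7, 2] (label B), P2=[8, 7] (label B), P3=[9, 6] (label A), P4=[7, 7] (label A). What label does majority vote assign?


d(q,P0) = 5.0  (label A)
d(q,P1) = 3.1623  (label B)
d(q,P2) = 2.0  (label B)
d(q,P3) = 1.4142  (label A)
d(q,P4) = 2.2361  (label A)
Votes: A=3, B=2
Majority → A

A


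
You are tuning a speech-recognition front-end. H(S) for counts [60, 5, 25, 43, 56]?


Probabilities: [60/189, 5/189, 25/189, 43/189, 56/189] ≈ [0.3175, 0.0265, 0.1323, 0.2275, 0.2963]
H = -((60/189)·log₂(60/189) + (5/189)·log₂(5/189) + (25/189)·log₂(25/189) + (43/189)·log₂(43/189) + (56/189)·log₂(56/189))
  = 2.0561 bits

2.0561 bits


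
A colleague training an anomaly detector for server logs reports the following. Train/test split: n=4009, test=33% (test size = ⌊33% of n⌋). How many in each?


Test = ⌊4009·33/100⌋ = 1322
Train = 4009 - 1322 = 2687

Train: 2687, Test: 1322


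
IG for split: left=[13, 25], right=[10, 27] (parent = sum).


Parent = [23, 52], H_parent = 0.8893
H_left = 0.9268 (n=38), H_right = 0.8419 (n=37)
H_children = (38/75)·0.9268 + (37/75)·0.8419 = 0.8849
IG = 0.8893 - 0.8849 = 0.0044

0.0044


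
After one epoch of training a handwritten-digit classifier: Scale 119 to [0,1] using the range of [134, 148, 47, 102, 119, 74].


min=47, max=148
(119-47)/(148-47) = 72/101 = 0.7129

0.7129


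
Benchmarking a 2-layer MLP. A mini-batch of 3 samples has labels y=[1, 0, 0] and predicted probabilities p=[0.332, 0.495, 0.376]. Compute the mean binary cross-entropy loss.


L[0] = -ln(0.332) = 1.1026
L[1] = -ln(1-0.495) = -ln(0.505) = 0.6832
L[2] = -ln(1-0.376) = -ln(0.624) = 0.4716
mean = (1.1026 + 0.6832 + 0.4716)/3 = 0.7525

0.7525


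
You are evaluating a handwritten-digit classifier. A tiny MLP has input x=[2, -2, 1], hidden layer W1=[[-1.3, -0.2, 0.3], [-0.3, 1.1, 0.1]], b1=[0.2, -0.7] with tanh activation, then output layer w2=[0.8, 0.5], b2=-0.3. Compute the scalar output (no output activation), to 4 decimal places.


z1[0] = (-1.3)·(2) + (-0.2)·(-2) + (0.3)·(1) + 0.2 = -1.7
z1[1] = (-0.3)·(2) + (1.1)·(-2) + (0.1)·(1) - 0.7 = -3.4
h = tanh(z1) = [-0.9354, -0.9978]
output = (0.8)·(-0.9354) + (0.5)·(-0.9978) - 0.3 = -1.5472

-1.5472


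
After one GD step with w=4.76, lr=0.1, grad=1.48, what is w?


w_new = w - α·∇
= 4.76 - 0.1·1.48
= 4.76 - 0.148
= 4.612

4.612


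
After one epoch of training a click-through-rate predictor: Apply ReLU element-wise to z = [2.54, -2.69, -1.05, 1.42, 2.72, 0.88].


ReLU(2.54) = max(0, 2.54) = 2.54
ReLU(-2.69) = max(0, -2.69) = 0.0
ReLU(-1.05) = max(0, -1.05) = 0.0
ReLU(1.42) = max(0, 1.42) = 1.42
ReLU(2.72) = max(0, 2.72) = 2.72
ReLU(0.88) = max(0, 0.88) = 0.88
result = [2.54, 0.0, 0.0, 1.42, 2.72, 0.88]

[2.54, 0.0, 0.0, 1.42, 2.72, 0.88]


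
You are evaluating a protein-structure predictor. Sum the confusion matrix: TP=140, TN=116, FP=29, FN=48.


Total = TP + TN + FP + FN
= 140 + 116 + 29 + 48
= 333
(Predicted positive: 169, predicted negative: 164)

333


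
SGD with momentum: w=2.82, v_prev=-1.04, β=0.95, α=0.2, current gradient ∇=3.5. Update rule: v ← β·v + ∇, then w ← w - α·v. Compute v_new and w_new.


v_new = 0.95·-1.04 + 3.5 = -0.988 + 3.5 = 2.512
w_new = 2.82 - 0.2·2.512 = 2.82 - 0.5024 = 2.3176

v_new=2.512, w_new=2.3176


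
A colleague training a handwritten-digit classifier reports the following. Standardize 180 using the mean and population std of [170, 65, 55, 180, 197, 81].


μ = 124.6667, σ = 58.6932
z = (180 - 124.6667)/58.6932 = 0.9428

0.9428


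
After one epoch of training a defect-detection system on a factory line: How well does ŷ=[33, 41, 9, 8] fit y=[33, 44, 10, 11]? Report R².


ȳ = 24.5
SS_res = Σ(y-ŷ)² = 19
SS_tot = Σ(y-ȳ)² = 845
R² = 1 - SS_res/SS_tot = 1 - 0.0225 = 0.9775

0.9775


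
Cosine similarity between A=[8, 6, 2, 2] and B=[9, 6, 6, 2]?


A·B = 8·9 + 6·6 + 2·6 + 2·2 = 124
‖A‖ = √108 = 10.3923, ‖B‖ = √157 = 12.53
cos = 124/(√108·√157) = 124/√16956 = 0.9523

0.9523


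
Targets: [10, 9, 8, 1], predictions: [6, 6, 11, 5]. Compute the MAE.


Absolute errors: |10-6|=4, |9-6|=3, |8-11|=3, |1-5|=4
Sum = 14
MAE = 14/4 = 7/2

7/2


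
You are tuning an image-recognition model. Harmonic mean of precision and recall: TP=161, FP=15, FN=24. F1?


Precision = 161/176 = 0.9148
Recall = 161/185 = 0.8703
F1 = 2·P·R/(P+R) = 2·TP/(2·TP+FP+FN) = 322/(322+15+24) = 322/361 = 0.892

0.892


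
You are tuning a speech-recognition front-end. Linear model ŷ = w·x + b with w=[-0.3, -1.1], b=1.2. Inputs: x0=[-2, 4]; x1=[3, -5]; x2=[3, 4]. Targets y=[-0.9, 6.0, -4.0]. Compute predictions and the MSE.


ŷ0 = (-0.3)·(-2) + (-1.1)·(4) + 1.2 = -2.6
ŷ1 = (-0.3)·(3) + (-1.1)·(-5) + 1.2 = 5.8
ŷ2 = (-0.3)·(3) + (-1.1)·(4) + 1.2 = -4.1
errors² = [2.89, 0.04, 0.01]
MSE = 2.9400/3 = 0.98

0.98


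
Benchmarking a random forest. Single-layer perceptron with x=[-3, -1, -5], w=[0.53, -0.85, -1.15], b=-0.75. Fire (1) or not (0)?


z = (-3)·(0.53) + (-1)·(-0.85) + (-5)·(-1.15) - 0.75
  = 4.26
step(z) = 1 (z≥0)

1


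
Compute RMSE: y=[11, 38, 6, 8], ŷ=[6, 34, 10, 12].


MSE = 73/4 = 18.25
RMSE = √(73/4) = 4.272

4.272


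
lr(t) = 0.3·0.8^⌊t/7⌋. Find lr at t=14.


n_drops = ⌊14/7⌋ = 2
lr = 0.3·0.8^2 = 0.3·0.64 = 0.192

0.192


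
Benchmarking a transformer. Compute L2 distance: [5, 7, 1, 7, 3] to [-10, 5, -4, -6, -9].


d = √((5+ 10)² + (7-5)² + (1+ 4)² + (7+ 6)² + (3+ 9)²)
  = √(225 + 4 + 25 + 169 + 144)
  = √567 = 23.8118

23.8118


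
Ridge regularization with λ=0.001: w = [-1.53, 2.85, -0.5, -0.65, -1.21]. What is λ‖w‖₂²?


‖w‖₂² = (-1.53)² + (2.85)² + (-0.5)² + (-0.65)² + (-1.21)²
     = 2.3409 + 8.1225 + 0.25 + 0.4225 + 1.4641
     = 12.6
λ·‖w‖₂² = 0.001·12.6 = 0.0126

0.0126


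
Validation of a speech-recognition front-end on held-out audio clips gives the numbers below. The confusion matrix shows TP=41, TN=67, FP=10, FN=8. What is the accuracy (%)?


Accuracy = (TP+TN)/(TP+TN+FP+FN)
= (41+67)/(126)
= 108/126 = 85.71%

85.71%


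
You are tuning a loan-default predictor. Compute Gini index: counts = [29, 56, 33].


Probabilities: [29/118, 56/118, 33/118] ≈ [0.2458, 0.4746, 0.2797]
Σpᵢ² = (841 + 3136 + 1089)/118² = 5066/13924
Gini = 1 - Σpᵢ² = 1 - 5066/13924 = 0.6362

0.6362


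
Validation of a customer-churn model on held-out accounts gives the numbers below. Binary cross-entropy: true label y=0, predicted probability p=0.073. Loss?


BCE = -[y·ln(p) + (1-y)·ln(1-p)]
= -0 - 1·ln(1-0.073)
= -ln(0.927) = 0.0758

0.0758


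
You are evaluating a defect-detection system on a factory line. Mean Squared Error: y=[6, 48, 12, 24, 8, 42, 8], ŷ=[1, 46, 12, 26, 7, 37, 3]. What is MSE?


Squared errors: (6-1)²=25, (48-46)²=4, (12-12)²=0, (24-26)²=4, (8-7)²=1, (42-37)²=25, (8-3)²=25
Sum = 84
MSE = 84/7 = 12

12


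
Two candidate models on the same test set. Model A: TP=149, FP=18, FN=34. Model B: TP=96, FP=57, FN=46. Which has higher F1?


Model A: P=149/167=0.8922, R=149/183=0.8142, F1=2PR/(P+R)=2TP/(2TP+FP+FN)=298/350=0.8514
Model B: P=96/153=0.6275, R=96/142=0.6761, F1=2PR/(P+R)=2TP/(2TP+FP+FN)=192/295=0.6508
0.8514 > 0.6508 → Model A

Model A


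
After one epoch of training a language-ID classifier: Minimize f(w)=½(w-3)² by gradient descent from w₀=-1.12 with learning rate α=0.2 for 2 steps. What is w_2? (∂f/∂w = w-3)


step 1: grad = -1.12-3 = -4.12; w = -1.12 - 0.2·(-4.12) = -0.296
step 2: grad = -0.296-3 = -3.296; w = -0.296 - 0.2·(-3.296) = 0.3632

0.3632


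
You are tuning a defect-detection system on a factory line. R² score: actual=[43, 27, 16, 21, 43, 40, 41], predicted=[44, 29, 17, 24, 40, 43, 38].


ȳ = 33
SS_res = Σ(y-ŷ)² = 42
SS_tot = Σ(y-ȳ)² = 782
R² = 1 - SS_res/SS_tot = 1 - 0.0537 = 0.9463

0.9463


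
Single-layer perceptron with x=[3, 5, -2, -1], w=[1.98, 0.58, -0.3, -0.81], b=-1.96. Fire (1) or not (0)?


z = (3)·(1.98) + (5)·(0.58) + (-2)·(-0.3) + (-1)·(-0.81) - 1.96
  = 8.29
step(z) = 1 (z≥0)

1


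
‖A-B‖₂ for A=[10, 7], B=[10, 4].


d = √((10-10)² + (7-4)²)
  = √(0 + 9)
  = √9 = 3.0

3.0


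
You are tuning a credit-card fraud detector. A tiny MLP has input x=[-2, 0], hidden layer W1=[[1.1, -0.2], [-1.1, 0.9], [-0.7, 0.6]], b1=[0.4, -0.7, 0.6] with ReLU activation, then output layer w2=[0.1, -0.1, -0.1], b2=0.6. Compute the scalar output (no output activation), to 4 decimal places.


z1[0] = (1.1)·(-2) + (-0.2)·(0) + 0.4 = -1.8
z1[1] = (-1.1)·(-2) + (0.9)·(0) - 0.7 = 1.5
z1[2] = (-0.7)·(-2) + (0.6)·(0) + 0.6 = 2.0
h = ReLU(z1) = [0.0, 1.5, 2.0]
output = (0.1)·(0.0) + (-0.1)·(1.5) + (-0.1)·(2.0) + 0.6 = 0.25

0.25


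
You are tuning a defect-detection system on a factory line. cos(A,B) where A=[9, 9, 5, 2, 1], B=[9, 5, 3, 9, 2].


A·B = 9·9 + 9·5 + 5·3 + 2·9 + 1·2 = 161
‖A‖ = √192 = 13.8564, ‖B‖ = √200 = 14.1421
cos = 161/(√192·√200) = 161/√38400 = 0.8216

0.8216


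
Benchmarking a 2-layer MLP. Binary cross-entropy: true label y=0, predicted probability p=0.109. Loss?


BCE = -[y·ln(p) + (1-y)·ln(1-p)]
= -0 - 1·ln(1-0.109)
= -ln(0.891) = 0.1154

0.1154


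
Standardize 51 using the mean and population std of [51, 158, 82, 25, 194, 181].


μ = 115.1667, σ = 65.4864
z = (51 - 115.1667)/65.4864 = -0.9798

-0.9798


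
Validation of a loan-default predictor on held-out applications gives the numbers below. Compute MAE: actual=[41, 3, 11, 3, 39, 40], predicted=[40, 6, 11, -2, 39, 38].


Absolute errors: |41-40|=1, |3-6|=3, |11-11|=0, |3+ 2|=5, |39-39|=0, |40-38|=2
Sum = 11
MAE = 11/6 = 11/6

11/6


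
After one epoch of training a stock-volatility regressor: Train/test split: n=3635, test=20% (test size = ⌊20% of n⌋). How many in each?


Test = ⌊3635·20/100⌋ = 727
Train = 3635 - 727 = 2908

Train: 2908, Test: 727


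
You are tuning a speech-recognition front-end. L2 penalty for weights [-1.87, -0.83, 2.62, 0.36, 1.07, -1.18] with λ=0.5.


‖w‖₂² = (-1.87)² + (-0.83)² + (2.62)² + (0.36)² + (1.07)² + (-1.18)²
     = 3.4969 + 0.6889 + 6.8644 + 0.1296 + 1.1449 + 1.3924
     = 13.7171
λ·‖w‖₂² = 0.5·13.7171 = 6.85855

6.85855


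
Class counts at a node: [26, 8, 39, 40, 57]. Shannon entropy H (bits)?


Probabilities: [26/170, 8/170, 39/170, 40/170, 57/170] ≈ [0.1529, 0.0471, 0.2294, 0.2353, 0.3353]
H = -((26/170)·log₂(26/170) + (8/170)·log₂(8/170) + (39/170)·log₂(39/170) + (40/170)·log₂(40/170) + (57/170)·log₂(57/170))
  = 2.1288 bits

2.1288 bits


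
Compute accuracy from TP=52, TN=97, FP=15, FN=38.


Accuracy = (TP+TN)/(TP+TN+FP+FN)
= (52+97)/(202)
= 149/202 = 73.76%

73.76%


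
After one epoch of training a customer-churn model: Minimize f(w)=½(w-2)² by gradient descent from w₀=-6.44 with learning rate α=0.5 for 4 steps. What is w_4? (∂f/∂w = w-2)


step 1: grad = -6.44-2 = -8.44; w = -6.44 - 0.5·(-8.44) = -2.22
step 2: grad = -2.22-2 = -4.22; w = -2.22 - 0.5·(-4.22) = -0.11
step 3: grad = -0.11-2 = -2.11; w = -0.11 - 0.5·(-2.11) = 0.945
step 4: grad = 0.945-2 = -1.055; w = 0.945 - 0.5·(-1.055) = 1.4725

1.4725


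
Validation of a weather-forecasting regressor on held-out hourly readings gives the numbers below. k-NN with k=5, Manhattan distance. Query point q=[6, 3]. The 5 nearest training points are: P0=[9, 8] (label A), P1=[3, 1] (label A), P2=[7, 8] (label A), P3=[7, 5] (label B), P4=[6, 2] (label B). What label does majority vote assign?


d(q,P0) = 8  (label A)
d(q,P1) = 5  (label A)
d(q,P2) = 6  (label A)
d(q,P3) = 3  (label B)
d(q,P4) = 1  (label B)
Votes: A=3, B=2
Majority → A

A


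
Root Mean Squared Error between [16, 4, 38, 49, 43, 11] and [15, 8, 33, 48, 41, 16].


MSE = 72/6 = 12
RMSE = √(72/6) = 3.4641

3.4641


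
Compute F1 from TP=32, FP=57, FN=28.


Precision = 32/89 = 0.3596
Recall = 32/60 = 0.5333
F1 = 2·P·R/(P+R) = 2·TP/(2·TP+FP+FN) = 64/(64+57+28) = 64/149 = 0.4295

0.4295


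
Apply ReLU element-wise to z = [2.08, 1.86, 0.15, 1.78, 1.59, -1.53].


ReLU(2.08) = max(0, 2.08) = 2.08
ReLU(1.86) = max(0, 1.86) = 1.86
ReLU(0.15) = max(0, 0.15) = 0.15
ReLU(1.78) = max(0, 1.78) = 1.78
ReLU(1.59) = max(0, 1.59) = 1.59
ReLU(-1.53) = max(0, -1.53) = 0.0
result = [2.08, 1.86, 0.15, 1.78, 1.59, 0.0]

[2.08, 1.86, 0.15, 1.78, 1.59, 0.0]


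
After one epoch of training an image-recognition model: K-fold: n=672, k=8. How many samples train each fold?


Fold size = 672/8 = 84
Training per fold = 672 - 84 = 588

588


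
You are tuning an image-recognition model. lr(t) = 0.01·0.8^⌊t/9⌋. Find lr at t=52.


n_drops = ⌊52/9⌋ = 5
lr = 0.01·0.8^5 = 0.01·0.32768 = 0.0032768

0.0032768


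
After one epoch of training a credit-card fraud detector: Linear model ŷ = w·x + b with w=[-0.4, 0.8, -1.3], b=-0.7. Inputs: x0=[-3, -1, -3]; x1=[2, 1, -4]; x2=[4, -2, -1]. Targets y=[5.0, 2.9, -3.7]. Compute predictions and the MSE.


ŷ0 = (-0.4)·(-3) + (0.8)·(-1) + (-1.3)·(-3) - 0.7 = 3.6
ŷ1 = (-0.4)·(2) + (0.8)·(1) + (-1.3)·(-4) - 0.7 = 4.5
ŷ2 = (-0.4)·(4) + (0.8)·(-2) + (-1.3)·(-1) - 0.7 = -2.6
errors² = [1.96, 2.56, 1.21]
MSE = 5.7300/3 = 1.91

1.91


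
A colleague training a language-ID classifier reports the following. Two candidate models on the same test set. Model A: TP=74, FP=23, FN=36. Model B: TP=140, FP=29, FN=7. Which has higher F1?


Model A: P=74/97=0.7629, R=74/110=0.6727, F1=2PR/(P+R)=2TP/(2TP+FP+FN)=148/207=0.715
Model B: P=140/169=0.8284, R=140/147=0.9524, F1=2PR/(P+R)=2TP/(2TP+FP+FN)=280/316=0.8861
0.715 < 0.8861 → Model B

Model B


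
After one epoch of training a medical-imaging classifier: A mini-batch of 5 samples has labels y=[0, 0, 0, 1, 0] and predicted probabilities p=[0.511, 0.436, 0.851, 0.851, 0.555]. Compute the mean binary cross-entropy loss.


L[0] = -ln(1-0.511) = -ln(0.489) = 0.7154
L[1] = -ln(1-0.436) = -ln(0.564) = 0.5727
L[2] = -ln(1-0.851) = -ln(0.149) = 1.9038
L[3] = -ln(0.851) = 0.1613
L[4] = -ln(1-0.555) = -ln(0.445) = 0.8097
mean = (0.7154 + 0.5727 + 1.9038 + 0.1613 + 0.8097)/5 = 0.8326

0.8326


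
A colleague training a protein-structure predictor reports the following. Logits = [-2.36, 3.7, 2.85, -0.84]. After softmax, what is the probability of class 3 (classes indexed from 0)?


Exponentials: e^-2.36=0.0944, e^3.7=40.4473, e^2.85=17.2878, e^-0.84=0.4317
Sum = 58.2612
Softmax = [0.0016, 0.6942, 0.2967, 0.0074]
p[3] = 0.4317/58.2612 = 0.0074

0.0074


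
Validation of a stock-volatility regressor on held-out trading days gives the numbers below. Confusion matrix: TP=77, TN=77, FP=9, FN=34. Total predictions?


Total = TP + TN + FP + FN
= 77 + 77 + 9 + 34
= 197
(Predicted positive: 86, predicted negative: 111)

197


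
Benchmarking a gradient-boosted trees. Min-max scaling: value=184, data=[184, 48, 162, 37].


min=37, max=184
(184-37)/(184-37) = 147/147 = 1.0

1.0


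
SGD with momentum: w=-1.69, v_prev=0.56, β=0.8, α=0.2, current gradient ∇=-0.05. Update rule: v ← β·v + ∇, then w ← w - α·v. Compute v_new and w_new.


v_new = 0.8·0.56 - 0.05 = 0.448 - 0.05 = 0.398
w_new = -1.69 - 0.2·0.398 = -1.69 - 0.0796 = -1.7696

v_new=0.398, w_new=-1.7696


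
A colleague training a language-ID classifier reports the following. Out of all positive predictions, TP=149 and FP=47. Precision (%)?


Precision = TP/(TP+FP)
= 149/(149+47)
= 149/196 = 76.02%

76.02%


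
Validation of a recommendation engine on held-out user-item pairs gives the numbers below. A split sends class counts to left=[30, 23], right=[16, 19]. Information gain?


Parent = [46, 42], H_parent = 0.9985
H_left = 0.9874 (n=53), H_right = 0.9947 (n=35)
H_children = (53/88)·0.9874 + (35/88)·0.9947 = 0.9903
IG = 0.9985 - 0.9903 = 0.0082

0.0082


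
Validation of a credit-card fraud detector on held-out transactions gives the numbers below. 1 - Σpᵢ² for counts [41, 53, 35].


Probabilities: [41/129, 53/129, 35/129] ≈ [0.3178, 0.4109, 0.2713]
Σpᵢ² = (1681 + 2809 + 1225)/129² = 5715/16641
Gini = 1 - Σpᵢ² = 1 - 5715/16641 = 0.6566

0.6566


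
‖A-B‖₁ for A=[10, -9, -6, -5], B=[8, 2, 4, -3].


d = |10-8| + |-9-2| + |-6-4| + |-5+ 3|
  = 2 + 11 + 10 + 2
  = 25

25


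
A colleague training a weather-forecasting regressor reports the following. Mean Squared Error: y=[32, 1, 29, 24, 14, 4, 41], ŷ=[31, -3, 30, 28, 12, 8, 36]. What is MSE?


Squared errors: (32-31)²=1, (1+ 3)²=16, (29-30)²=1, (24-28)²=16, (14-12)²=4, (4-8)²=16, (41-36)²=25
Sum = 79
MSE = 79/7 = 79/7

79/7


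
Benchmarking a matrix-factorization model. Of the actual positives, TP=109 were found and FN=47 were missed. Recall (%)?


Recall = TP/(TP+FN)
= 109/(109+47)
= 109/156 = 69.87%

69.87%


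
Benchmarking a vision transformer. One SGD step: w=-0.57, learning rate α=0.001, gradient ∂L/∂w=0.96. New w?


w_new = w - α·∇
= -0.57 - 0.001·0.96
= -0.57 - 0.00096
= -0.57096

-0.57096


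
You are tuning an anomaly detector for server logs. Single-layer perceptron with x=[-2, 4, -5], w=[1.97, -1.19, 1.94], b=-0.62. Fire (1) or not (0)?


z = (-2)·(1.97) + (4)·(-1.19) + (-5)·(1.94) - 0.62
  = -19.02
step(z) = 0 (z<0)

0


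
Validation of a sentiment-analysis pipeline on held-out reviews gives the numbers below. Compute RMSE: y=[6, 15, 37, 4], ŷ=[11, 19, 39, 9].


MSE = 70/4 = 17.5
RMSE = √(70/4) = 4.1833

4.1833


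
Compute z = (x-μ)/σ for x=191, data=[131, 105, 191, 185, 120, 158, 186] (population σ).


μ = 153.7143, σ = 32.6353
z = (191 - 153.7143)/32.6353 = 1.1425

1.1425


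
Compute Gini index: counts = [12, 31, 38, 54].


Probabilities: [12/135, 31/135, 38/135, 54/135] ≈ [0.0889, 0.2296, 0.2815, 0.4]
Σpᵢ² = (144 + 961 + 1444 + 2916)/135² = 5465/18225
Gini = 1 - Σpᵢ² = 1 - 5465/18225 = 0.7001

0.7001


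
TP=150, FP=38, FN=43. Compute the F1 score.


Precision = 150/188 = 0.7979
Recall = 150/193 = 0.7772
F1 = 2·P·R/(P+R) = 2·TP/(2·TP+FP+FN) = 300/(300+38+43) = 300/381 = 0.7874

0.7874


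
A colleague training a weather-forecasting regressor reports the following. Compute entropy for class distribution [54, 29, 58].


Probabilities: [54/141, 29/141, 58/141] ≈ [0.383, 0.2057, 0.4113]
H = -((54/141)·log₂(54/141) + (29/141)·log₂(29/141) + (58/141)·log₂(58/141))
  = 1.5267 bits

1.5267 bits


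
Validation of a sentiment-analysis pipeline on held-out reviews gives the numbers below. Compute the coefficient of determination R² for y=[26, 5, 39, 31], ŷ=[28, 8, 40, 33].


ȳ = 25.25
SS_res = Σ(y-ŷ)² = 18
SS_tot = Σ(y-ȳ)² = 632.75
R² = 1 - SS_res/SS_tot = 1 - 0.0284 = 0.9716

0.9716


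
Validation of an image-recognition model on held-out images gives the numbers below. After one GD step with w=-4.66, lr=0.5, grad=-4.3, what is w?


w_new = w - α·∇
= -4.66 - 0.5·-4.3
= -4.66 + 2.15
= -2.51

-2.51


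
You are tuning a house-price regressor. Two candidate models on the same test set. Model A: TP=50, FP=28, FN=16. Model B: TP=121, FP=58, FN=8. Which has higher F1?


Model A: P=50/78=0.641, R=50/66=0.7576, F1=2PR/(P+R)=2TP/(2TP+FP+FN)=100/144=0.6944
Model B: P=121/179=0.676, R=121/129=0.938, F1=2PR/(P+R)=2TP/(2TP+FP+FN)=242/308=0.7857
0.6944 < 0.7857 → Model B

Model B


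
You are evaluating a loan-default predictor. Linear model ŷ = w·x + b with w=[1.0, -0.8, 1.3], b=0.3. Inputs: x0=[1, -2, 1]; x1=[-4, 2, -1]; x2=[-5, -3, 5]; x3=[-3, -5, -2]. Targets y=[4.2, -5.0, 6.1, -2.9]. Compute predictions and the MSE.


ŷ0 = (1.0)·(1) + (-0.8)·(-2) + (1.3)·(1) + 0.3 = 4.2
ŷ1 = (1.0)·(-4) + (-0.8)·(2) + (1.3)·(-1) + 0.3 = -6.6
ŷ2 = (1.0)·(-5) + (-0.8)·(-3) + (1.3)·(5) + 0.3 = 4.2
ŷ3 = (1.0)·(-3) + (-0.8)·(-5) + (1.3)·(-2) + 0.3 = -1.3
errors² = [0.0, 2.56, 3.61, 2.56]
MSE = 8.7300/4 = 2.1825

2.1825


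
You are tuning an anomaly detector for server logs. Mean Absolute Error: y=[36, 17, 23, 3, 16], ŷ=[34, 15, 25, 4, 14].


Absolute errors: |36-34|=2, |17-15|=2, |23-25|=2, |3-4|=1, |16-14|=2
Sum = 9
MAE = 9/5 = 9/5

9/5


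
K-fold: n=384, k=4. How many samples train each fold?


Fold size = 384/4 = 96
Training per fold = 384 - 96 = 288

288


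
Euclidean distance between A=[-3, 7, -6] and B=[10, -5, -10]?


d = √((-3-10)² + (7+ 5)² + (-6+ 10)²)
  = √(169 + 144 + 16)
  = √329 = 18.1384

18.1384


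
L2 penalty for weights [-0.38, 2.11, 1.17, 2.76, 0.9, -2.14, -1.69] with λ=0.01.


‖w‖₂² = (-0.38)² + (2.11)² + (1.17)² + (2.76)² + (0.9)² + (-2.14)² + (-1.69)²
     = 0.1444 + 4.4521 + 1.3689 + 7.6176 + 0.81 + 4.5796 + 2.8561
     = 21.8287
λ·‖w‖₂² = 0.01·21.8287 = 0.218287

0.218287


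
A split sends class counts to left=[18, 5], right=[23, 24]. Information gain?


Parent = [41, 29], H_parent = 0.9787
H_left = 0.7554 (n=23), H_right = 0.9997 (n=47)
H_children = (23/70)·0.7554 + (47/70)·0.9997 = 0.9194
IG = 0.9787 - 0.9194 = 0.0593

0.0593


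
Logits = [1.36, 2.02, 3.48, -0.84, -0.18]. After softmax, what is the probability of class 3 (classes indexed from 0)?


Exponentials: e^1.36=3.8962, e^2.02=7.5383, e^3.48=32.4597, e^-0.84=0.4317, e^-0.18=0.8353
Sum = 45.1612
Softmax = [0.0863, 0.1669, 0.7188, 0.0096, 0.0185]
p[3] = 0.4317/45.1612 = 0.0096

0.0096


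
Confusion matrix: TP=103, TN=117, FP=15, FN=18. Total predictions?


Total = TP + TN + FP + FN
= 103 + 117 + 15 + 18
= 253
(Predicted positive: 118, predicted negative: 135)

253


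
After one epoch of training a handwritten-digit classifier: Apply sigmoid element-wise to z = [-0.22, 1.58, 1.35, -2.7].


σ(-0.22) = 1/(1+e^0.22) = 0.4452
σ(1.58) = 1/(1+e^-1.58) = 0.8292
σ(1.35) = 1/(1+e^-1.35) = 0.7941
σ(-2.7) = 1/(1+e^2.7) = 0.063
result = [0.4452, 0.8292, 0.7941, 0.063]

[0.4452, 0.8292, 0.7941, 0.063]


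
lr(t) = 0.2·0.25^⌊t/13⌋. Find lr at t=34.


n_drops = ⌊34/13⌋ = 2
lr = 0.2·0.25^2 = 0.2·0.0625 = 0.0125

0.0125


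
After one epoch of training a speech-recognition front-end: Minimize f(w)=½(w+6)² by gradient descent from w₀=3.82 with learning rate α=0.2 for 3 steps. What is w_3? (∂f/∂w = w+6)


step 1: grad = 3.82+6 = 9.82; w = 3.82 - 0.2·(9.82) = 1.856
step 2: grad = 1.856+6 = 7.856; w = 1.856 - 0.2·(7.856) = 0.2848
step 3: grad = 0.2848+6 = 6.2848; w = 0.2848 - 0.2·(6.2848) = -0.97216

-0.97216


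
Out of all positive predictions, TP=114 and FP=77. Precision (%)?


Precision = TP/(TP+FP)
= 114/(114+77)
= 114/191 = 59.69%

59.69%


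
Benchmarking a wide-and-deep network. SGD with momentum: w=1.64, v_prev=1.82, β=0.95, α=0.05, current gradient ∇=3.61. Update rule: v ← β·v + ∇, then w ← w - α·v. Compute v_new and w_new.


v_new = 0.95·1.82 + 3.61 = 1.729 + 3.61 = 5.339
w_new = 1.64 - 0.05·5.339 = 1.64 - 0.26695 = 1.37305

v_new=5.339, w_new=1.37305


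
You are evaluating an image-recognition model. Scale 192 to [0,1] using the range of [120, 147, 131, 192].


min=120, max=192
(192-120)/(192-120) = 72/72 = 1.0

1.0


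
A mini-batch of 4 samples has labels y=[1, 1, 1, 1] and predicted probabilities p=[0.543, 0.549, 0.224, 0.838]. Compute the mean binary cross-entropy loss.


L[0] = -ln(0.543) = 0.6106
L[1] = -ln(0.549) = 0.5997
L[2] = -ln(0.224) = 1.4961
L[3] = -ln(0.838) = 0.1767
mean = (0.6106 + 0.5997 + 1.4961 + 0.1767)/4 = 0.7208

0.7208


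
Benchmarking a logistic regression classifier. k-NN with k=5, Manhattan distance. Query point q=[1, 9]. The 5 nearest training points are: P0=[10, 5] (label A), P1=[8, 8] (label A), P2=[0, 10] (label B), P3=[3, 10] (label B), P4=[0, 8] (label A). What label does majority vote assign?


d(q,P0) = 13  (label A)
d(q,P1) = 8  (label A)
d(q,P2) = 2  (label B)
d(q,P3) = 3  (label B)
d(q,P4) = 2  (label A)
Votes: A=3, B=2
Majority → A

A


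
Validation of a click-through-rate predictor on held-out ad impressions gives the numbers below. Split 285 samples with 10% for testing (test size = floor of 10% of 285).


Test = ⌊285·10/100⌋ = 28
Train = 285 - 28 = 257

Train: 257, Test: 28


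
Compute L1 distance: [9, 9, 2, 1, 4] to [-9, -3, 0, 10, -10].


d = |9+ 9| + |9+ 3| + |2-0| + |1-10| + |4+ 10|
  = 18 + 12 + 2 + 9 + 14
  = 55

55


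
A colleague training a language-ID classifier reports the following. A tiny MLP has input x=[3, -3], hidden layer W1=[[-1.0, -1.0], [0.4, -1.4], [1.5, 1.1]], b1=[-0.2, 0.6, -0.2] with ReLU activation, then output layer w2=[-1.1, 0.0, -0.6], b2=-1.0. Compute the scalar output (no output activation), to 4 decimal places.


z1[0] = (-1.0)·(3) + (-1.0)·(-3) - 0.2 = -0.2
z1[1] = (0.4)·(3) + (-1.4)·(-3) + 0.6 = 6.0
z1[2] = (1.5)·(3) + (1.1)·(-3) - 0.2 = 1.0
h = ReLU(z1) = [0.0, 6.0, 1.0]
output = (-1.1)·(0.0) + (0.0)·(6.0) + (-0.6)·(1.0) - 1.0 = -1.6

-1.6


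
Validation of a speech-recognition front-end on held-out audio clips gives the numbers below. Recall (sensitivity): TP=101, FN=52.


Recall = TP/(TP+FN)
= 101/(101+52)
= 101/153 = 66.01%

66.01%


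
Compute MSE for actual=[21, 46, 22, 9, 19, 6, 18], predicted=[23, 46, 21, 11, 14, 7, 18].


Squared errors: (21-23)²=4, (46-46)²=0, (22-21)²=1, (9-11)²=4, (19-14)²=25, (6-7)²=1, (18-18)²=0
Sum = 35
MSE = 35/7 = 5

5


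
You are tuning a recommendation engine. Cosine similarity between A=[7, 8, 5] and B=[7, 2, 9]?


A·B = 7·7 + 8·2 + 5·9 = 110
‖A‖ = √138 = 11.7473, ‖B‖ = √134 = 11.5758
cos = 110/(√138·√134) = 110/√18492 = 0.8089

0.8089


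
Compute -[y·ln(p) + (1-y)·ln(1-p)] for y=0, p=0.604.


BCE = -[y·ln(p) + (1-y)·ln(1-p)]
= -0 - 1·ln(1-0.604)
= -ln(0.396) = 0.9263

0.9263


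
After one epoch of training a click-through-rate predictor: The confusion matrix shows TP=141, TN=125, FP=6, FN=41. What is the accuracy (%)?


Accuracy = (TP+TN)/(TP+TN+FP+FN)
= (141+125)/(313)
= 266/313 = 84.98%

84.98%


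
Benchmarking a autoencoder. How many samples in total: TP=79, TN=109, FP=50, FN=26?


Total = TP + TN + FP + FN
= 79 + 109 + 50 + 26
= 264
(Predicted positive: 129, predicted negative: 135)

264


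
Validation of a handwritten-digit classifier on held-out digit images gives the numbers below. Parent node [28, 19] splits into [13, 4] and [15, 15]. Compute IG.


Parent = [28, 19], H_parent = 0.9734
H_left = 0.7871 (n=17), H_right = 1 (n=30)
H_children = (17/47)·0.7871 + (30/47)·1 = 0.923
IG = 0.9734 - 0.923 = 0.0504

0.0504


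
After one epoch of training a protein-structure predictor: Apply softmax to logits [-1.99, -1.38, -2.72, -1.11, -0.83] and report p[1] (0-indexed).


Exponentials: e^-1.99=0.1367, e^-1.38=0.2516, e^-2.72=0.0659, e^-1.11=0.3296, e^-0.83=0.436
Sum = 1.2198
Softmax = [0.1121, 0.2063, 0.054, 0.2702, 0.3575]
p[1] = 0.2516/1.2198 = 0.2063

0.2063


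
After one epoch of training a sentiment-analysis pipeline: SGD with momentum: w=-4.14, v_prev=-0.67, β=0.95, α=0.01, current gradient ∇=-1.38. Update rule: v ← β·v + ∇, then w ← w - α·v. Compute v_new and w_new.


v_new = 0.95·-0.67 - 1.38 = -0.6365 - 1.38 = -2.0165
w_new = -4.14 - 0.01·-2.0165 = -4.14 + 0.020165 = -4.119835

v_new=-2.0165, w_new=-4.119835


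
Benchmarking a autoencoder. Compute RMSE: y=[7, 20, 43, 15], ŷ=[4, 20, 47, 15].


MSE = 25/4 = 6.25
RMSE = √(25/4) = 2.5

2.5


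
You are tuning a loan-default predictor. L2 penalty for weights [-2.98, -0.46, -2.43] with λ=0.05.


‖w‖₂² = (-2.98)² + (-0.46)² + (-2.43)²
     = 8.8804 + 0.2116 + 5.9049
     = 14.9969
λ·‖w‖₂² = 0.05·14.9969 = 0.749845

0.749845


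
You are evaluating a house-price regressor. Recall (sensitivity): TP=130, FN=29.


Recall = TP/(TP+FN)
= 130/(130+29)
= 130/159 = 81.76%

81.76%


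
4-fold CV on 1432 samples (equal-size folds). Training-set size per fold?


Fold size = 1432/4 = 358
Training per fold = 1432 - 358 = 1074

1074


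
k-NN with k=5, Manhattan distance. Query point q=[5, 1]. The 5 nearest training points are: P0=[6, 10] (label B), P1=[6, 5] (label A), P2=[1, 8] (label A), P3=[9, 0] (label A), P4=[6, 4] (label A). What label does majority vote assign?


d(q,P0) = 10  (label B)
d(q,P1) = 5  (label A)
d(q,P2) = 11  (label A)
d(q,P3) = 5  (label A)
d(q,P4) = 4  (label A)
Votes: A=4, B=1
Majority → A

A


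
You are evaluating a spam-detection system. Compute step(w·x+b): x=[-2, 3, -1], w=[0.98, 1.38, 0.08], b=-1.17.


z = (-2)·(0.98) + (3)·(1.38) + (-1)·(0.08) - 1.17
  = 0.93
step(z) = 1 (z≥0)

1


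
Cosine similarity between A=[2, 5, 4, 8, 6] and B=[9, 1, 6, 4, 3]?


A·B = 2·9 + 5·1 + 4·6 + 8·4 + 6·3 = 97
‖A‖ = √145 = 12.0416, ‖B‖ = √143 = 11.9583
cos = 97/(√145·√143) = 97/√20735 = 0.6736

0.6736


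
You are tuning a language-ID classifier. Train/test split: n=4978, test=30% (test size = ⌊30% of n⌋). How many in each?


Test = ⌊4978·30/100⌋ = 1493
Train = 4978 - 1493 = 3485

Train: 3485, Test: 1493


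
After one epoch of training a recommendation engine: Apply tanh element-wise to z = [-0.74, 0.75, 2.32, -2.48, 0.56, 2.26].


tanh(-0.74) = -0.6291
tanh(0.75) = 0.6351
tanh(2.32) = 0.9809
tanh(-2.48) = -0.9861
tanh(0.56) = 0.508
tanh(2.26) = 0.9785
result = [-0.6291, 0.6351, 0.9809, -0.9861, 0.508, 0.9785]

[-0.6291, 0.6351, 0.9809, -0.9861, 0.508, 0.9785]


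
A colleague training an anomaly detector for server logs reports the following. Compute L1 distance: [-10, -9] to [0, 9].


d = |-10-0| + |-9-9|
  = 10 + 18
  = 28

28


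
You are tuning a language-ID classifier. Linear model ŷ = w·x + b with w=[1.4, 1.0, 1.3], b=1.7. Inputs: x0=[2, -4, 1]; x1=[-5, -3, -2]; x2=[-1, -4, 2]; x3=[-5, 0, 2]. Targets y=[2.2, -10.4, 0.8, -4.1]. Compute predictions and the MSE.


ŷ0 = (1.4)·(2) + (1.0)·(-4) + (1.3)·(1) + 1.7 = 1.8
ŷ1 = (1.4)·(-5) + (1.0)·(-3) + (1.3)·(-2) + 1.7 = -10.9
ŷ2 = (1.4)·(-1) + (1.0)·(-4) + (1.3)·(2) + 1.7 = -1.1
ŷ3 = (1.4)·(-5) + (1.0)·(0) + (1.3)·(2) + 1.7 = -2.7
errors² = [0.16, 0.25, 3.61, 1.96]
MSE = 5.9800/4 = 1.495

1.495
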